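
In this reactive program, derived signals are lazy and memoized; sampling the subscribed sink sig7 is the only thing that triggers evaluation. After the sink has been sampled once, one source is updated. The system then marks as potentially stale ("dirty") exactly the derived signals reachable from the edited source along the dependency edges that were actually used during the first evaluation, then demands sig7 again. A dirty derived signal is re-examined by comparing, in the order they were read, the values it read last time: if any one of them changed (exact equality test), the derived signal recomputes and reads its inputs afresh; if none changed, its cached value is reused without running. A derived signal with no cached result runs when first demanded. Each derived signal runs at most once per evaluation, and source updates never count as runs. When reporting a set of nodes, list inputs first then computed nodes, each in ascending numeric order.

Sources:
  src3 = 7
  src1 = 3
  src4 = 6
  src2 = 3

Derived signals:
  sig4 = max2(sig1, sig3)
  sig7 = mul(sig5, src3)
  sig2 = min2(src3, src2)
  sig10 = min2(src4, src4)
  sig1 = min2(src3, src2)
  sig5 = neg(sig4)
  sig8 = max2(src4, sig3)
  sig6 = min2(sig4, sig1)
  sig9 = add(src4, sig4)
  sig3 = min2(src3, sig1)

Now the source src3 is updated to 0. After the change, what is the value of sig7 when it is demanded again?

Demanding sig7 again yields 0.

First demand of the output computes:
  sig1 = min2(7, 3) = 3
  sig3 = min2(7, 3) = 3
  sig4 = max2(3, 3) = 3
  sig5 = neg(3) = -3
  sig7 = mul(-3, 7) = -21

After the edit, cleaning proceeds:
  sig1: a read changed (src3 7->0) — executes, giving 0.
  sig3: a read changed (src3 7->0; sig1 3->0) — executes, giving 0.
  sig4: a read changed (sig1 3->0; sig3 3->0) — executes, giving 0.
  sig5: a read changed (sig4 3->0) — executes, giving 0.
  sig7: a read changed (sig5 -3->0; src3 7->0) — executes, giving 0.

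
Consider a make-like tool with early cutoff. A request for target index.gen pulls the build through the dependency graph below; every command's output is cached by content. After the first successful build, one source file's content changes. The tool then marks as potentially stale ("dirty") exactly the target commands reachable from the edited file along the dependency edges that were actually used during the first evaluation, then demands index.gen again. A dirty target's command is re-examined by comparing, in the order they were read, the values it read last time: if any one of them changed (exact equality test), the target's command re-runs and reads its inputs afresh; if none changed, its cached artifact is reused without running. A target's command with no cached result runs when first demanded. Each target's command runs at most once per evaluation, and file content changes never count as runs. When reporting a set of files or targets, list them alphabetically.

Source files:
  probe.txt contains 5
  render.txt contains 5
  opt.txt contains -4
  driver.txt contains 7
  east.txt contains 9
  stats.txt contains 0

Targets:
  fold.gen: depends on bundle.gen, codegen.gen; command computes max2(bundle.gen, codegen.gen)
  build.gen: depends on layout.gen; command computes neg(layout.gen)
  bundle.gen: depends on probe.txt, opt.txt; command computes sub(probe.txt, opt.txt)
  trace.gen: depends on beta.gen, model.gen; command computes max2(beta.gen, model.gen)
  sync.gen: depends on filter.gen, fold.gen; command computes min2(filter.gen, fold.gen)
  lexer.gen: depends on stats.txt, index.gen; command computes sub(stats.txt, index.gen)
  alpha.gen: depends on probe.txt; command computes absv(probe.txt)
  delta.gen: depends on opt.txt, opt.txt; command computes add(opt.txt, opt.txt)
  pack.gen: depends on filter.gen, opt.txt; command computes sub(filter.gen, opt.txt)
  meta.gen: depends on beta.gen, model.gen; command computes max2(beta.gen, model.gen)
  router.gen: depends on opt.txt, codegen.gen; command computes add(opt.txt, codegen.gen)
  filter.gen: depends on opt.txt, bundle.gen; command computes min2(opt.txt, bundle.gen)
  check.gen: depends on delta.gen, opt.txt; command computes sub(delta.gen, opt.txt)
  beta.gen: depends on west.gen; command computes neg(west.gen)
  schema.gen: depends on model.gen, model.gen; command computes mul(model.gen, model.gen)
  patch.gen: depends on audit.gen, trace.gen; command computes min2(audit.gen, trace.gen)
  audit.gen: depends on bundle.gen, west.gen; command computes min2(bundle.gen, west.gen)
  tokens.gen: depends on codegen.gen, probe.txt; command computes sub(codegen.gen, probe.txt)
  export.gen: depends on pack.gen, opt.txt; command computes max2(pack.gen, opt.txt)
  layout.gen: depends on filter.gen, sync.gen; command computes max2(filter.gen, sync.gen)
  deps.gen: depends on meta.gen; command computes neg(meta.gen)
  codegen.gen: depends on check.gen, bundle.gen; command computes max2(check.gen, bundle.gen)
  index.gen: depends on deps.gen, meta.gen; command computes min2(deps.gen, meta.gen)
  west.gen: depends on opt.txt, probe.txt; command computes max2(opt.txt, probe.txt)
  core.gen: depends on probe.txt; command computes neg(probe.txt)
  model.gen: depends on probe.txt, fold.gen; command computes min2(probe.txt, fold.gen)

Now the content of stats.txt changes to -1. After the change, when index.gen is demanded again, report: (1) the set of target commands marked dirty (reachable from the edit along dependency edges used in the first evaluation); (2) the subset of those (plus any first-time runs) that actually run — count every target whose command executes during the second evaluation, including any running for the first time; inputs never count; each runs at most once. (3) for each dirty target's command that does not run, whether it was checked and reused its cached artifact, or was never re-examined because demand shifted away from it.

First demand of the output computes:
  bundle.gen = sub(5, -4) = 9
  delta.gen = add(-4, -4) = -8
  check.gen = sub(-8, -4) = -4
  codegen.gen = max2(-4, 9) = 9
  fold.gen = max2(9, 9) = 9
  model.gen = min2(5, 9) = 5
  west.gen = max2(-4, 5) = 5
  beta.gen = neg(5) = -5
  meta.gen = max2(-5, 5) = 5
  deps.gen = neg(5) = -5
  index.gen = min2(-5, 5) = -5

After the edit, cleaning proceeds:
  stats.txt only reaches undemanded nodes; the second demand re-runs nothing.

Note the shortcut — stats.txt feeds only undemanded nodes, so no recomputation happens.

The edit dirties: none.
0 target commands run: none.
No dirty target's command escaped a run.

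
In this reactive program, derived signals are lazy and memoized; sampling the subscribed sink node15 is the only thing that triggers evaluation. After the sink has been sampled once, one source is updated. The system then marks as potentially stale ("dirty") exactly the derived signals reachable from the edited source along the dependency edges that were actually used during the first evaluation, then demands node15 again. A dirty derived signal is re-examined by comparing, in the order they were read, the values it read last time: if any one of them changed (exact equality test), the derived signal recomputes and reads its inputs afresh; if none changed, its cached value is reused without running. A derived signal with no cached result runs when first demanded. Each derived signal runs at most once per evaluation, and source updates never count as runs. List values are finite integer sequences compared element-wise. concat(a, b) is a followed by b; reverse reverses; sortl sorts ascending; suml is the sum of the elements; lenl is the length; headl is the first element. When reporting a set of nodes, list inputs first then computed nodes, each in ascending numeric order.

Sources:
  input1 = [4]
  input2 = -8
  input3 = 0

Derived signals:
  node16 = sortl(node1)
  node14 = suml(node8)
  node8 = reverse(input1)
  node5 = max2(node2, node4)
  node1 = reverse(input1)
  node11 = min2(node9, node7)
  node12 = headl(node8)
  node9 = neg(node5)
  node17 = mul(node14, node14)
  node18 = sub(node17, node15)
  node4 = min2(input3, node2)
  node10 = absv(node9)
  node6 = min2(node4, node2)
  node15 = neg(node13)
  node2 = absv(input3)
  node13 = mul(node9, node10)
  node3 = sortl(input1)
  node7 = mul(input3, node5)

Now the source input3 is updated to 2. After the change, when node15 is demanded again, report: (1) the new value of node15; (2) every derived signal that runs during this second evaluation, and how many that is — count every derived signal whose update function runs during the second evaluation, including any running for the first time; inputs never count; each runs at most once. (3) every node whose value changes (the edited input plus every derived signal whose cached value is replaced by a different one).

First demand of the output computes:
  node2 = absv(0) = 0
  node4 = min2(0, 0) = 0
  node5 = max2(0, 0) = 0
  node9 = neg(0) = 0
  node10 = absv(0) = 0
  node13 = mul(0, 0) = 0
  node15 = neg(0) = 0

After the edit, cleaning proceeds:
  node2: a read changed (input3 0->2) — executes, giving 2.
  node4: a read changed (input3 0->2; node2 0->2) — executes, giving 2.
  node5: a read changed (node2 0->2; node4 0->2) — executes, giving 2.
  node9: a read changed (node5 0->2) — executes, giving -2.
  node10: a read changed (node9 0->-2) — executes, giving 2.
  node13: a read changed (node9 0->-2; node10 0->2) — executes, giving -4.
  node15: a read changed (node13 0->-4) — executes, giving 4.

Demanding node15 again yields 4.
7 derived signals run: node2, node4, node5, node9, node10, node13, node15.
The nodes whose values change: input3, node2, node4, node5, node9, node10, node13, node15.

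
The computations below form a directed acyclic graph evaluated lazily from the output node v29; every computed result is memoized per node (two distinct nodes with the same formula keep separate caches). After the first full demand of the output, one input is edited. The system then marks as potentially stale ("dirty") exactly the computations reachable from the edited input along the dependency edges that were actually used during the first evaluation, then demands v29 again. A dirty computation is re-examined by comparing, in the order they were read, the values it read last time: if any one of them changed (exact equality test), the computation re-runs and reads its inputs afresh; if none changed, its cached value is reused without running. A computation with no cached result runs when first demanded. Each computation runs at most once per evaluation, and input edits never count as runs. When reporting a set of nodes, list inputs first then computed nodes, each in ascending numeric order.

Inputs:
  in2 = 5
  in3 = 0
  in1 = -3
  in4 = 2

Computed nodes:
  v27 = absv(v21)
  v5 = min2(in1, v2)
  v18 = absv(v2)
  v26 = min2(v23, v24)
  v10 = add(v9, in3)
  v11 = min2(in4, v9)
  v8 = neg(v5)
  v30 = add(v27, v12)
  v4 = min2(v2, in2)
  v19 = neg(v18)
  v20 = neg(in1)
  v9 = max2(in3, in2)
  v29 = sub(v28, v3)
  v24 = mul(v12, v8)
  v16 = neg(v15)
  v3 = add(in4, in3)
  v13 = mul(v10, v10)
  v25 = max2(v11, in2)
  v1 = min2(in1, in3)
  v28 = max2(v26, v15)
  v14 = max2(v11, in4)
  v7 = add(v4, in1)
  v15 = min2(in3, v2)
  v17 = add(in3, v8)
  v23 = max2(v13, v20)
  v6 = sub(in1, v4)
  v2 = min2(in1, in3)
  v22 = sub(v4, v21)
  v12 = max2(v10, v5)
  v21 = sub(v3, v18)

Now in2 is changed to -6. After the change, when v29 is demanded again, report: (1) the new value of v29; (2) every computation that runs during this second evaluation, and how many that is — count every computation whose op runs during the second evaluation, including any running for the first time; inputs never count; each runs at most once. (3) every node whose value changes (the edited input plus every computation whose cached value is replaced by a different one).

First demand of the output computes:
  v2 = min2(-3, 0) = -3
  v3 = add(2, 0) = 2
  v5 = min2(-3, -3) = -3
  v8 = neg(-3) = 3
  v9 = max2(0, 5) = 5
  v10 = add(5, 0) = 5
  v12 = max2(5, -3) = 5
  v13 = mul(5, 5) = 25
  v15 = min2(0, -3) = -3
  v20 = neg(-3) = 3
  v23 = max2(25, 3) = 25
  v24 = mul(5, 3) = 15
  v26 = min2(25, 15) = 15
  v28 = max2(15, -3) = 15
  v29 = sub(15, 2) = 13

After the edit, cleaning proceeds:
  v9: a read changed (in2 5->-6) — executes, giving 0.
  v10: a read changed (v9 5->0) — executes, giving 0.
  v12: a read changed (v10 5->0) — executes, giving 0.
  v13: a read changed (v10 5->0; v10 5->0) — executes, giving 0.
  v23: a read changed (v13 25->0) — executes, giving 3.
  v24: a read changed (v12 5->0) — executes, giving 0.
  v26: a read changed (v23 25->3; v24 15->0) — executes, giving 0.
  v28: a read changed (v26 15->0) — executes, giving 0.
  v29: a read changed (v28 15->0) — executes, giving -2.

Demanding v29 again yields -2.
9 computations run: v9, v10, v12, v13, v23, v24, v26, v28, v29.
The nodes whose values change: in2, v9, v10, v12, v13, v23, v24, v26, v28, v29.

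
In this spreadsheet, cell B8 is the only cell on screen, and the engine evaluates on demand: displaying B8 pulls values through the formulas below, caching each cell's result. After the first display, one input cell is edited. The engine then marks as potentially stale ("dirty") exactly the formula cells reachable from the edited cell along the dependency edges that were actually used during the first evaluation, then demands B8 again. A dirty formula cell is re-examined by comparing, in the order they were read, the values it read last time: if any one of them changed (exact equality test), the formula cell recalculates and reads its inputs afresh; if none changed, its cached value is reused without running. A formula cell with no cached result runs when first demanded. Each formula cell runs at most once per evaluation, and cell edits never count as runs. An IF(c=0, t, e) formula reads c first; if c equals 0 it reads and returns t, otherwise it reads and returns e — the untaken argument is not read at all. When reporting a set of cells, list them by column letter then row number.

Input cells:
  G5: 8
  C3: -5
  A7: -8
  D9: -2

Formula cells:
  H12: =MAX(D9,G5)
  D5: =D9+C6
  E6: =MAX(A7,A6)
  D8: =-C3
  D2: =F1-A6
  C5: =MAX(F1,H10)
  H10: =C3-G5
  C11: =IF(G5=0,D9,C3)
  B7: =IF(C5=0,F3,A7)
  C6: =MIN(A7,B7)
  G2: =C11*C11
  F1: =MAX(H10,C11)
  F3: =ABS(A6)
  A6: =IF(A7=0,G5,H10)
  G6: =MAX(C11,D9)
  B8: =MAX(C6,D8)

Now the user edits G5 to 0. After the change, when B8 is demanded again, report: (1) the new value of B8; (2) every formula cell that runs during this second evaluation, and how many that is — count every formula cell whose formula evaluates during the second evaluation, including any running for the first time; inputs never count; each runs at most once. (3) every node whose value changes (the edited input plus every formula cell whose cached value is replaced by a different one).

B8 now evaluates to 5.
Run set: B7, C5, C11, F1, H10 (5 run).
Changed values: C5, C11, F1, G5, H10.
The important point: B7 recomputes to an identical value, and the output ends up unchanged.

Initial pass — values computed on the first demand:
  C11 = IF(G5=0: G5=8 -> else branch C3) = -5
  D8 = -(-5) = 5
  H10 = -5 - 8 = -13
  F1 = MAX(-13, -5) = -5
  C5 = MAX(-5, -13) = -5
  B7 = IF(C5=0: C5=-5 -> else branch A7) = -8
  C6 = MIN(-8, -8) = -8
  B8 = MAX(-8, 5) = 5

Second demand — change propagation:
  C11: re-runs because G5 8->0; new result -2.
  H10: re-runs because G5 8->0; new result -5.
  F1: re-runs because H10 -13->-5; C11 -5->-2; new result -2.
  C5: re-runs because F1 -5->-2; H10 -13->-5; new result -2.
  B7: re-runs because C5 -5->-2; new result -8 (unchanged).
  C6: re-examined; everything it read last time is the same (A7 unchanged, B7 unchanged) — cache -8 kept, no run.
  B8: re-examined; everything it read last time is the same (C6 unchanged, D8 unchanged) — cache 5 kept, no run.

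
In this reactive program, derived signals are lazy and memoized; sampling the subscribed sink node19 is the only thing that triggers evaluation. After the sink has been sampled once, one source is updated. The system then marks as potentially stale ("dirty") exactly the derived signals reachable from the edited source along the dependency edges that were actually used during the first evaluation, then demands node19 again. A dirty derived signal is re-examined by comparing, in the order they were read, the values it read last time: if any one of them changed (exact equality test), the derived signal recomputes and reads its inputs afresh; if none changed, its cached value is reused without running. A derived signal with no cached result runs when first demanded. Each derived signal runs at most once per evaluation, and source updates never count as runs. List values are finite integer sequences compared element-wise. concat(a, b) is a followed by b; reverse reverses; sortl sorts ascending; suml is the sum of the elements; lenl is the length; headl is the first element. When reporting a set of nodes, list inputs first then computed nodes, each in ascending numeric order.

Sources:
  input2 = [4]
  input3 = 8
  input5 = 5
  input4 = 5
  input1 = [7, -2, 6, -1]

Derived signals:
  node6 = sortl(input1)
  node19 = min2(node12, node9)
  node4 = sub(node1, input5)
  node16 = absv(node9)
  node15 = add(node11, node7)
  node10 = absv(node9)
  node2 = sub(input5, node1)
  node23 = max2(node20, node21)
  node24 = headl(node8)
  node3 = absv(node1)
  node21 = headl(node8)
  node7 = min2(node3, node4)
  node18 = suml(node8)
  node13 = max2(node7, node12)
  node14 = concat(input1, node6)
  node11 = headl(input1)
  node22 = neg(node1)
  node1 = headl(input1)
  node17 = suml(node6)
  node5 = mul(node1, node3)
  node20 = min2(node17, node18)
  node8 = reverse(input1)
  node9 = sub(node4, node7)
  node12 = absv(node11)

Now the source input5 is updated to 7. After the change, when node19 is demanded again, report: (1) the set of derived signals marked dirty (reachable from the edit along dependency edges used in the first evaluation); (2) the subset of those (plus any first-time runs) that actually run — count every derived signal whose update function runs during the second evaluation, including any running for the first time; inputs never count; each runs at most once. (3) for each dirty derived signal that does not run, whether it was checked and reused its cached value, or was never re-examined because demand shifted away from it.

First demand of the output computes:
  node1 = headl([7, -2, 6, -1]) = 7
  node3 = absv(7) = 7
  node4 = sub(7, 5) = 2
  node7 = min2(7, 2) = 2
  node9 = sub(2, 2) = 0
  node11 = headl([7, -2, 6, -1]) = 7
  node12 = absv(7) = 7
  node19 = min2(7, 0) = 0

After the edit, cleaning proceeds:
  node4: a read changed (input5 5->7) — executes, giving 0.
  node7: a read changed (node4 2->0) — executes, giving 0.
  node9: a read changed (node4 2->0; node7 2->0) — executes, giving 0 — identical to its old value.
  node19: dirty, but its reads are unchanged (node12 unchanged, node9 unchanged); cached 0 stands.

Note the absorption at node9: it re-runs yet its value is the same, leaving the output's value untouched.

The edit dirties: node4, node7, node9, node19.
3 derived signals run: node4, node7, node9.
Cache hits after checking: node19.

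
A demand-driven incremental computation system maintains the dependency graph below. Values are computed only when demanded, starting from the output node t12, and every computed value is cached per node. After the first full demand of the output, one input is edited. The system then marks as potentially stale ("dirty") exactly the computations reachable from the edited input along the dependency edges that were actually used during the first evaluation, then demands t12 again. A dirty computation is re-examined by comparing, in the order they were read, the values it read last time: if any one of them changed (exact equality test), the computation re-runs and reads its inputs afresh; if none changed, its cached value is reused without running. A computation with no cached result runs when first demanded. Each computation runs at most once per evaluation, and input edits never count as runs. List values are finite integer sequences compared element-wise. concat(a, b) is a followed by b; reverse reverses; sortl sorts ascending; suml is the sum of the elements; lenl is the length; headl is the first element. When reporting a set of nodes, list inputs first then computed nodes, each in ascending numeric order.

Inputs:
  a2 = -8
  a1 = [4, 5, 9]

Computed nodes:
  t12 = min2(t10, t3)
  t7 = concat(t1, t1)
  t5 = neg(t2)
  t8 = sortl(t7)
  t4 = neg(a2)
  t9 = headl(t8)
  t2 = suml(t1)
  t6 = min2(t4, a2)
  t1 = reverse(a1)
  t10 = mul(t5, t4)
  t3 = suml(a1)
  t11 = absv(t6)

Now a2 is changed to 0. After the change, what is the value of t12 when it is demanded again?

New value of t12: 0.

First evaluation (everything demanded from the output):
  t1 = reverse([4, 5, 9]) = [9, 5, 4]
  t2 = suml([9, 5, 4]) = 18
  t3 = suml([4, 5, 9]) = 18
  t4 = neg(-8) = 8
  t5 = neg(18) = -18
  t10 = mul(-18, 8) = -144
  t12 = min2(-144, 18) = -144

Propagation after the edit:
  t4: runs — a2 -8->0; result 0.
  t10: runs — t4 8->0; result 0.
  t12: runs — t10 -144->0; result 0.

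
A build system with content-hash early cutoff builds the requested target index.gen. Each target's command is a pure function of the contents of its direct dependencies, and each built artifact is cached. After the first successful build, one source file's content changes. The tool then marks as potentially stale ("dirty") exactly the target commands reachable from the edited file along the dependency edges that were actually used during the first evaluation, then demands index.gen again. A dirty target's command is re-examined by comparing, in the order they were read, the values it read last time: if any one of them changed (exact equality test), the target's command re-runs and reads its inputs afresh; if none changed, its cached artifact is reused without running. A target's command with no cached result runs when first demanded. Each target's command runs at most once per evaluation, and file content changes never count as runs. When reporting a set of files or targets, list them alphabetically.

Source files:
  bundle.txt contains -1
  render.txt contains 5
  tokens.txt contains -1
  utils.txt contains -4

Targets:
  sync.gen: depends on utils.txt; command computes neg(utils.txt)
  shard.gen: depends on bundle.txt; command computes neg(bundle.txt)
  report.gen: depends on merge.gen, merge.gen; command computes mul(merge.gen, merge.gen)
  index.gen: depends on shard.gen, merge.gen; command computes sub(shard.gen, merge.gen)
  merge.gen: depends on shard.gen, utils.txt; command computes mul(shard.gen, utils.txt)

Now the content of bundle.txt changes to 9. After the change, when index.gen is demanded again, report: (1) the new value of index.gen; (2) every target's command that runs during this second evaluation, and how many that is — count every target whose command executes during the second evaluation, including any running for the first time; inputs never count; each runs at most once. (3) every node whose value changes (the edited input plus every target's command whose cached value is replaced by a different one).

First evaluation (everything demanded from the output):
  shard.gen = neg(-1) = 1
  merge.gen = mul(1, -4) = -4
  index.gen = sub(1, -4) = 5

Propagation after the edit:
  shard.gen: runs — bundle.txt -1->9; result -9.
  merge.gen: runs — shard.gen 1->-9; result 36.
  index.gen: runs — shard.gen 1->-9; merge.gen -4->36; result -45.

New value of index.gen: -45.
Target commands that run: index.gen, merge.gen, shard.gen — 3 in total.
Values that change: bundle.txt, index.gen, merge.gen, shard.gen.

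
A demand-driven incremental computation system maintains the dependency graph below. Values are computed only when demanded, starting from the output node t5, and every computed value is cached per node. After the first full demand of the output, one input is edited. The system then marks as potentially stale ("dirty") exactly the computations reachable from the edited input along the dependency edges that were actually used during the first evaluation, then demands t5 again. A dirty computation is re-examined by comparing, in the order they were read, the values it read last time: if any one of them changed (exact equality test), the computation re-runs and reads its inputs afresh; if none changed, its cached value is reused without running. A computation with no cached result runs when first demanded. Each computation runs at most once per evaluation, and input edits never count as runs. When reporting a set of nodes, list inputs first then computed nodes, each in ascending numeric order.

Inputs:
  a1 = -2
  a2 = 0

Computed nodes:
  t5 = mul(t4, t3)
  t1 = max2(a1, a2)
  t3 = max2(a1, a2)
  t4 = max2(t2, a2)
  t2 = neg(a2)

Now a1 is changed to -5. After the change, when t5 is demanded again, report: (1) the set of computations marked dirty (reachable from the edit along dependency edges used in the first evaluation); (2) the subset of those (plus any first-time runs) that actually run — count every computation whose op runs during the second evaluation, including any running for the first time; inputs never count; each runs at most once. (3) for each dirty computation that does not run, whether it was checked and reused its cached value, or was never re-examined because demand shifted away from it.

Marked dirty: t3, t5.
Computations that run: t3 — 1 in total.
Checked but reused from cache: t5.
Key observation: the change is absorbed at t3 — it re-runs but produces the same value, and the output's value is unchanged.

First evaluation (everything demanded from the output):
  t2 = neg(0) = 0
  t3 = max2(-2, 0) = 0
  t4 = max2(0, 0) = 0
  t5 = mul(0, 0) = 0

Propagation after the edit:
  t3: runs — a1 -2->-5; result 0 (same value as before).
  t5: checked — values it read are unchanged (t4 unchanged, t3 unchanged); reused cached 0 without running.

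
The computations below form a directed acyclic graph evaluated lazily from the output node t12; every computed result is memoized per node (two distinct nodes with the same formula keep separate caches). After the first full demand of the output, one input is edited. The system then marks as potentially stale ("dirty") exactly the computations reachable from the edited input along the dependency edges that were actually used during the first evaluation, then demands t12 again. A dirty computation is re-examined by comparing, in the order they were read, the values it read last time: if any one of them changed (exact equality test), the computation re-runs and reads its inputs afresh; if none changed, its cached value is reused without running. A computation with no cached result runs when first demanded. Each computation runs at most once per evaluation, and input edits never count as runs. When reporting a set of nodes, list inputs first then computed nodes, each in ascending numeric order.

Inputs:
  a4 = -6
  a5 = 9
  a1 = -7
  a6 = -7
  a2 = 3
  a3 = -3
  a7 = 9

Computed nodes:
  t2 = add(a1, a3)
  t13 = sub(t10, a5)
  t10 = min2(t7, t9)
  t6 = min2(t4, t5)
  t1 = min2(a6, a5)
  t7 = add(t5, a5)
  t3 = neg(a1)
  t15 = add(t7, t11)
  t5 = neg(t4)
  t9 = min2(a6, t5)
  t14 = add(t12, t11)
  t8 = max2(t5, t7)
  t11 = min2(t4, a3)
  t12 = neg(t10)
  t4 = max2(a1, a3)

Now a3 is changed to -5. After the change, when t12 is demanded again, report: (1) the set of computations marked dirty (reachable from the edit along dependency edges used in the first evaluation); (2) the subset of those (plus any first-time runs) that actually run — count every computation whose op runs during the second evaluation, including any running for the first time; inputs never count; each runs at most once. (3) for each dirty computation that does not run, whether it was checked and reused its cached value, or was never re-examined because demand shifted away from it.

The edit dirties: t4, t5, t7, t9, t10, t12.
5 computations run: t4, t5, t7, t9, t10.
Cache hits after checking: t12.
Note where the cutoff bites: t12 is checked, finds nothing changed, and keeps its cache.

First demand of the output computes:
  t4 = max2(-7, -3) = -3
  t5 = neg(-3) = 3
  t7 = add(3, 9) = 12
  t9 = min2(-7, 3) = -7
  t10 = min2(12, -7) = -7
  t12 = neg(-7) = 7

After the edit, cleaning proceeds:
  t4: a read changed (a3 -3->-5) — executes, giving -5.
  t5: a read changed (t4 -3->-5) — executes, giving 5.
  t7: a read changed (t5 3->5) — executes, giving 14.
  t9: a read changed (t5 3->5) — executes, giving -7 — identical to its old value.
  t10: a read changed (t7 12->14) — executes, giving -7 — identical to its old value.
  t12: dirty, but its reads are unchanged (t10 unchanged); cached 7 stands.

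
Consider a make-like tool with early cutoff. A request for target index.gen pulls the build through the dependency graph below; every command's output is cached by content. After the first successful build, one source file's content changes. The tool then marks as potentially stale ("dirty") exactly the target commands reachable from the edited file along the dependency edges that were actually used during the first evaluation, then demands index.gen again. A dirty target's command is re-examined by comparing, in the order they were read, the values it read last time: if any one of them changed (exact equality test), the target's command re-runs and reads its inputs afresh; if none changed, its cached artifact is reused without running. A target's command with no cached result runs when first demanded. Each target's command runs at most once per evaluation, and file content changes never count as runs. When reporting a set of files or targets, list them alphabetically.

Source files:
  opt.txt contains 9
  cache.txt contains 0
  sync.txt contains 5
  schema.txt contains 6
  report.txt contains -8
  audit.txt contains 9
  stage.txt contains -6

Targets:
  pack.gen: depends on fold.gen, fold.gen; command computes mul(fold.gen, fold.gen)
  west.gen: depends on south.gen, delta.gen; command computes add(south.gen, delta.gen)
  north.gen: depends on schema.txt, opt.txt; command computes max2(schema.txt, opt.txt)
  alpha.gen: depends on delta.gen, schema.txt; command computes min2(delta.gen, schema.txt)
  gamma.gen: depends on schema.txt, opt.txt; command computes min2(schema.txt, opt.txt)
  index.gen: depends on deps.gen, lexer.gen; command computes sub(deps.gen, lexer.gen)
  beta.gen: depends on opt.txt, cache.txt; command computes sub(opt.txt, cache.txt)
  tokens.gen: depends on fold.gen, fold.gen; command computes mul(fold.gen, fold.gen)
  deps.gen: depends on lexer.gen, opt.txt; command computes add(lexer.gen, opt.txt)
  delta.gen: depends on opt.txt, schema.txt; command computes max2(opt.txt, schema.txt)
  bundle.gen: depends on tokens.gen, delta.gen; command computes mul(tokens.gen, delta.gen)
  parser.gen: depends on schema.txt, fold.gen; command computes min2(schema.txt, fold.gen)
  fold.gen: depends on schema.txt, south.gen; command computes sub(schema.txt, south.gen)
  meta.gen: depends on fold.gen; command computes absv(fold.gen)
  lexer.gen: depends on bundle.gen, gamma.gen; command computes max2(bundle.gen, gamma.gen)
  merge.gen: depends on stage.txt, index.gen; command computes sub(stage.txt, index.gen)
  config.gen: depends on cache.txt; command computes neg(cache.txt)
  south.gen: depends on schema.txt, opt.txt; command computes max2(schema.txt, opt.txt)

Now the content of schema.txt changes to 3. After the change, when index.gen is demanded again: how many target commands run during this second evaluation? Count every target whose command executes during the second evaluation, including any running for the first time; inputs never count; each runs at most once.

9 target commands run: bundle.gen, delta.gen, deps.gen, fold.gen, gamma.gen, index.gen, lexer.gen, south.gen, tokens.gen.

First demand of the output computes:
  delta.gen = max2(9, 6) = 9
  gamma.gen = min2(6, 9) = 6
  south.gen = max2(6, 9) = 9
  fold.gen = sub(6, 9) = -3
  tokens.gen = mul(-3, -3) = 9
  bundle.gen = mul(9, 9) = 81
  lexer.gen = max2(81, 6) = 81
  deps.gen = add(81, 9) = 90
  index.gen = sub(90, 81) = 9

After the edit, cleaning proceeds:
  delta.gen: a read changed (schema.txt 6->3) — executes, giving 9 — identical to its old value.
  gamma.gen: a read changed (schema.txt 6->3) — executes, giving 3.
  south.gen: a read changed (schema.txt 6->3) — executes, giving 9 — identical to its old value.
  fold.gen: a read changed (schema.txt 6->3) — executes, giving -6.
  tokens.gen: a read changed (fold.gen -3->-6; fold.gen -3->-6) — executes, giving 36.
  bundle.gen: a read changed (tokens.gen 9->36) — executes, giving 324.
  lexer.gen: a read changed (bundle.gen 81->324; gamma.gen 6->3) — executes, giving 324.
  deps.gen: a read changed (lexer.gen 81->324) — executes, giving 333.
  index.gen: a read changed (deps.gen 90->333; lexer.gen 81->324) — executes, giving 9 — identical to its old value.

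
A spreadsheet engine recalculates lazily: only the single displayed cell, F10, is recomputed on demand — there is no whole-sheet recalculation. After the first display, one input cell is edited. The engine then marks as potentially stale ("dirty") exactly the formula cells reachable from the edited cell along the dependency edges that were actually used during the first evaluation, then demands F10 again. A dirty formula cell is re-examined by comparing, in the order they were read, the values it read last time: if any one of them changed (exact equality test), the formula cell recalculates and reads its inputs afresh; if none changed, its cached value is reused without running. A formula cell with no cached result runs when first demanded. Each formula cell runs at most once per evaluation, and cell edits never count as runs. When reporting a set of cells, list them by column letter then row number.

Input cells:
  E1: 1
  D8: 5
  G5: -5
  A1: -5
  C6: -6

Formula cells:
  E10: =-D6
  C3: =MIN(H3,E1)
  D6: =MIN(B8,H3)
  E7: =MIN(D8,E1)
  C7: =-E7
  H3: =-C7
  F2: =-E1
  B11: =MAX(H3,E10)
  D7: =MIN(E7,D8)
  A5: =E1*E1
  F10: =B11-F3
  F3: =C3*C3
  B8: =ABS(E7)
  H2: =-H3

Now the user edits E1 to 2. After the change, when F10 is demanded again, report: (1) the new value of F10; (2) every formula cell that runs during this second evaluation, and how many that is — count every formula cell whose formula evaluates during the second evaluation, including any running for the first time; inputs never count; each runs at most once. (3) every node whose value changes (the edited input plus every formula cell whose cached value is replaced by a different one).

New value of F10: -2.
Formula cells that run: B8, B11, C3, C7, D6, E7, E10, F3, F10, H3 — 10 in total.
Values that change: B8, B11, C3, C7, D6, E1, E7, E10, F3, F10, H3.

First evaluation (everything demanded from the output):
  E7 = MIN(5, 1) = 1
  B8 = ABS(1) = 1
  C7 = -(1) = -1
  H3 = -(-1) = 1
  C3 = MIN(1, 1) = 1
  D6 = MIN(1, 1) = 1
  E10 = -(1) = -1
  B11 = MAX(1, -1) = 1
  F3 = 1 * 1 = 1
  F10 = 1 - 1 = 0

Propagation after the edit:
  E7: runs — E1 1->2; result 2.
  B8: runs — E7 1->2; result 2.
  C7: runs — E7 1->2; result -2.
  H3: runs — C7 -1->-2; result 2.
  C3: runs — H3 1->2; E1 1->2; result 2.
  D6: runs — B8 1->2; H3 1->2; result 2.
  E10: runs — D6 1->2; result -2.
  B11: runs — H3 1->2; E10 -1->-2; result 2.
  F3: runs — C3 1->2; C3 1->2; result 4.
  F10: runs — B11 1->2; F3 1->4; result -2.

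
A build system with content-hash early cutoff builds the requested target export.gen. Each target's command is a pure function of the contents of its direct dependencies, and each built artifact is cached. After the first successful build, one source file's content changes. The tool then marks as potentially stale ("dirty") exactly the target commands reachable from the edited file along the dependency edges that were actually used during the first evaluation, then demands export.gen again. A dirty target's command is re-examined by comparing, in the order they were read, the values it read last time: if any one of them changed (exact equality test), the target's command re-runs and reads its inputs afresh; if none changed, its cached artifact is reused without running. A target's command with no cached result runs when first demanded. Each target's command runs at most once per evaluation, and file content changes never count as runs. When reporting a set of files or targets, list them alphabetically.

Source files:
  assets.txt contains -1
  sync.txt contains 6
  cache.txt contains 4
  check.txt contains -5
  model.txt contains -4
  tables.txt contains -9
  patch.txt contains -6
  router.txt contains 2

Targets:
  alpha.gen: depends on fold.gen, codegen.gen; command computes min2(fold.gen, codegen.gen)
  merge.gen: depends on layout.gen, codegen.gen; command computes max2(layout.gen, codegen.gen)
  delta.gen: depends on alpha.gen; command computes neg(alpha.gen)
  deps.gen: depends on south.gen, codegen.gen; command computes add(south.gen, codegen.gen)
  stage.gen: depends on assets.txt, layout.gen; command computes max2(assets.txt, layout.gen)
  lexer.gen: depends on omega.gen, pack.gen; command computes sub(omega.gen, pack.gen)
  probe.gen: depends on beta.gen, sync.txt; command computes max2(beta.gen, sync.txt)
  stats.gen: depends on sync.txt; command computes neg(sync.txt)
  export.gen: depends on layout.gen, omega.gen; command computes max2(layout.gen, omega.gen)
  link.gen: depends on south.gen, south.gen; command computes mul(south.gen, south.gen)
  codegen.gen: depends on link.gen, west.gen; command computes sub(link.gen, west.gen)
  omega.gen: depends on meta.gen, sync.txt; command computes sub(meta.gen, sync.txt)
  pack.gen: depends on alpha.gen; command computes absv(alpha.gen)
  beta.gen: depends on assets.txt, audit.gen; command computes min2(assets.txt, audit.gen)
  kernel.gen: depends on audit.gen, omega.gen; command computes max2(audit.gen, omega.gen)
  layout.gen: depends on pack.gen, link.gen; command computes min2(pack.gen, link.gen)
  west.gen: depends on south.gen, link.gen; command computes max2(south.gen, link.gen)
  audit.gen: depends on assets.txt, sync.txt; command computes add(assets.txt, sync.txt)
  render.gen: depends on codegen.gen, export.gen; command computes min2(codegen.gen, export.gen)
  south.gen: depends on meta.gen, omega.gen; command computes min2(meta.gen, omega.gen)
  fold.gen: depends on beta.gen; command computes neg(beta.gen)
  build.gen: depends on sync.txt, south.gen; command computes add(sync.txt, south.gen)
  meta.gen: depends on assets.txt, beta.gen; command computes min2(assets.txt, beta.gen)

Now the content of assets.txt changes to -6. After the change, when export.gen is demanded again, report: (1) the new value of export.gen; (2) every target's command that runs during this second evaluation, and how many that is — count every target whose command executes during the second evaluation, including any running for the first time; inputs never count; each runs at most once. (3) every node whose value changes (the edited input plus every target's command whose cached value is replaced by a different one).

New value of export.gen: 0.
Target commands that run: alpha.gen, audit.gen, beta.gen, codegen.gen, export.gen, fold.gen, layout.gen, link.gen, meta.gen, omega.gen, south.gen, west.gen — 12 in total.
Values that change: assets.txt, audit.gen, beta.gen, fold.gen, link.gen, meta.gen, omega.gen, south.gen, west.gen.
Key observation: the cutoff stops propagation at pack.gen — its inputs' values are unchanged, so it reuses its cache.

First evaluation (everything demanded from the output):
  audit.gen = add(-1, 6) = 5
  beta.gen = min2(-1, 5) = -1
  fold.gen = neg(-1) = 1
  meta.gen = min2(-1, -1) = -1
  omega.gen = sub(-1, 6) = -7
  south.gen = min2(-1, -7) = -7
  link.gen = mul(-7, -7) = 49
  west.gen = max2(-7, 49) = 49
  codegen.gen = sub(49, 49) = 0
  alpha.gen = min2(1, 0) = 0
  pack.gen = absv(0) = 0
  layout.gen = min2(0, 49) = 0
  export.gen = max2(0, -7) = 0

Propagation after the edit:
  audit.gen: runs — assets.txt -1->-6; result 0.
  beta.gen: runs — assets.txt -1->-6; audit.gen 5->0; result -6.
  fold.gen: runs — beta.gen -1->-6; result 6.
  meta.gen: runs — assets.txt -1->-6; beta.gen -1->-6; result -6.
  omega.gen: runs — meta.gen -1->-6; result -12.
  south.gen: runs — meta.gen -1->-6; omega.gen -7->-12; result -12.
  link.gen: runs — south.gen -7->-12; south.gen -7->-12; result 144.
  west.gen: runs — south.gen -7->-12; link.gen 49->144; result 144.
  codegen.gen: runs — link.gen 49->144; west.gen 49->144; result 0 (same value as before).
  alpha.gen: runs — fold.gen 1->6; result 0 (same value as before).
  pack.gen: checked — values it read are unchanged (alpha.gen unchanged); reused cached 0 without running.
  layout.gen: runs — link.gen 49->144; result 0 (same value as before).
  export.gen: runs — omega.gen -7->-12; result 0 (same value as before).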